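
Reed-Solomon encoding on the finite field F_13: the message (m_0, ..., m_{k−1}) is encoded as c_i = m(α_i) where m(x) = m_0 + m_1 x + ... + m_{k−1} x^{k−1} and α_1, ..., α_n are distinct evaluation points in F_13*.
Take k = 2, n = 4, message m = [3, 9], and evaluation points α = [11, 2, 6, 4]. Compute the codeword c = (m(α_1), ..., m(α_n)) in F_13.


c = [11, 8, 5, 0]

Message polynomial: m(x) = 3 + 9·x (mod 13).
For each evaluation point α_i, compute m(α_i) mod 13:
  α_1 = 11: Horner steps 9 → 11, so m(11) = 11.
  α_2 = 2: Horner steps 9 → 8, so m(2) = 8.
  α_3 = 6: Horner steps 9 → 5, so m(6) = 5.
  α_4 = 4: Horner steps 9 → 0, so m(4) = 0.
Codeword c = [11, 8, 5, 0] ∈ F_13^4.


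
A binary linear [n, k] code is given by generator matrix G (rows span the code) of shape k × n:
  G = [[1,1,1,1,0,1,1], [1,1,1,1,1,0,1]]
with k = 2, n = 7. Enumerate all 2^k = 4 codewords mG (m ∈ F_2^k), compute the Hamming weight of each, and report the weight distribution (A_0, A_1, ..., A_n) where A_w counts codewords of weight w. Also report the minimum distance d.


Weight distribution: A_0 = 1, A_2 = 1, A_6 = 2. Minimum distance d = 2.

Enumerate all 2^2 = 4 messages m ∈ F_2^2.
For each, compute codeword c = mG in F_2^7, then tally its weight.
  m = 00 → c = 0000000, weight = 0.
  m = 10 → c = 1111011, weight = 6.
  m = 01 → c = 1111101, weight = 6.
  m = 11 → c = 0000110, weight = 2.
Tally weights:
  weight 0: 1 codewords.
  weight 2: 1 codewords.
  weight 6: 2 codewords.
Minimum distance d = smallest w > 0 with A_w > 0 = 2.
Sanity: Σ A_w = 4 = 2^2 = 4 ✓.


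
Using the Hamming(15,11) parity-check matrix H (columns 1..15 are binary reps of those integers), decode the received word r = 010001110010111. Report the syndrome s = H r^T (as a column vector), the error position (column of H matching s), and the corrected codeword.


s = (1, 1, 0, 0)^T, error position = 12, corrected codeword c = 010001110011111

Compute s = H r^T mod 2 one row at a time:
  s_1 = 1 + 0 + 0 + 1 + 0 + 1 + 1 + 1 = 5 ≡ 1 (mod 2).
  s_2 = 0 + 0 + 1 + 1 + 0 + 1 + 1 + 1 = 5 ≡ 1 (mod 2).
  s_3 = 1 + 0 + 1 + 1 + 0 + 1 + 1 + 1 = 6 ≡ 0 (mod 2).
  s_4 = 0 + 0 + 0 + 1 + 0 + 1 + 1 + 1 = 4 ≡ 0 (mod 2).
s = (1, 1, 0, 0)^T — this equals column 12 of H (binary 1100), so error is at position 12.
Correct: flip bit 12 of r = 010001110010111 to get c = 010001110011111.


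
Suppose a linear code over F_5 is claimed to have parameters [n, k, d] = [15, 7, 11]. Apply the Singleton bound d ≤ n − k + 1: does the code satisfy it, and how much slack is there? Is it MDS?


Singleton RHS = n − k + 1 = 9, slack = -2, bound violated (no such code; not MDS).

Singleton bound: d ≤ n − k + 1.
Here n = 15, k = 7, so n − k + 1 = 9.
Given d = 11, check d ≤ 9: NO.
Slack = (n − k + 1) − d = -2.
The slack is negative: d = 11 exceeds n − k + 1 = 9 by 2, so the Singleton bound is violated and no linear [15, 7, 11]_5 code can exist. In particular it is not MDS (MDS requires d = n − k + 1 exactly).
Description: the claimed parameters are [15, 7, 11]_5; such a code would be impossible (violates the Singleton bound).


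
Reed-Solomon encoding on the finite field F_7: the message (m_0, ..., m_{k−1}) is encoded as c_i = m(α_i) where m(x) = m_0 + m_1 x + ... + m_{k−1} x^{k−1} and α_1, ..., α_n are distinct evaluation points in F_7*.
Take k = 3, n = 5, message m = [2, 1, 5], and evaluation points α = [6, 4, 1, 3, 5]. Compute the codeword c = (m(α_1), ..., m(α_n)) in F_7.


c = [6, 2, 1, 1, 6]

Message polynomial: m(x) = 2 + 1·x + 5·x^2 (mod 7).
For each evaluation point α_i, compute m(α_i) mod 7:
  α_1 = 6: Horner steps 5 → 3 → 6, so m(6) = 6.
  α_2 = 4: Horner steps 5 → 0 → 2, so m(4) = 2.
  α_3 = 1: Horner steps 5 → 6 → 1, so m(1) = 1.
  α_4 = 3: Horner steps 5 → 2 → 1, so m(3) = 1.
  α_5 = 5: Horner steps 5 → 5 → 6, so m(5) = 6.
Codeword c = [6, 2, 1, 1, 6] ∈ F_7^5.


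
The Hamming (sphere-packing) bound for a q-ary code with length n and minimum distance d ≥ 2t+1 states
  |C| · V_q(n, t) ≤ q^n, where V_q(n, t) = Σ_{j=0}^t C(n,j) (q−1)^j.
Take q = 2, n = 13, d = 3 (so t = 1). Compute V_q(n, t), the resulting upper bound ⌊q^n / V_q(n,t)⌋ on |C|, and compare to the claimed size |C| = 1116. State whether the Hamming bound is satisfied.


V_q(n, t) = 14, q^n = 8192, Hamming bound = 585, |C| = 1116 > bound (violated).

Step 1: Compute V_q(n, t) = Σ_{j=0}^1 C(n, j) (q−1)^j.
  j = 0: C(13,0)·(1)^0 = 1·1 = 1.
  j = 1: C(13,1)·(1)^1 = 13·1 = 13.
  V_q(n, t) = 1 + 13 = 14.
Step 2: q^n = 2^13 = 8192.
Step 3: Hamming bound ⌊q^n / V_q(n,t)⌋ = ⌊8192/14⌋ = 585.
Step 4: Compare |C| = 1116 to 585: violated.
The claimed |C| lies above the Hamming bound, so no 2-ary code of length 13 with d ≥ 3 can have 1116 codewords.


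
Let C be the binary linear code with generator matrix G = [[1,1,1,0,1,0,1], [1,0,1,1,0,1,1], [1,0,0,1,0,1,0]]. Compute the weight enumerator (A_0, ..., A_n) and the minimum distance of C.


Weight distribution: A_0 = 1, A_2 = 1, A_3 = 2, A_4 = 1, A_5 = 2, A_6 = 1. Minimum distance d = 2.

Enumerate all 2^3 = 8 messages m ∈ F_2^3.
For each, compute codeword c = mG in F_2^7, then tally its weight.
  m = 000 → c = 0000000, weight = 0.
  m = 100 → c = 1110101, weight = 5.
  m = 010 → c = 1011011, weight = 5.
  m = 110 → c = 0101110, weight = 4.
  m = 001 → c = 1001010, weight = 3.
  m = 101 → c = 0111111, weight = 6.
  m = 011 → c = 0010001, weight = 2.
  m = 111 → c = 1100100, weight = 3.
Tally weights:
  weight 0: 1 codewords.
  weight 2: 1 codewords.
  weight 3: 2 codewords.
  weight 4: 1 codewords.
  weight 5: 2 codewords.
  weight 6: 1 codewords.
Minimum distance d = smallest w > 0 with A_w > 0 = 2.
Sanity: Σ A_w = 8 = 2^3 = 8 ✓.


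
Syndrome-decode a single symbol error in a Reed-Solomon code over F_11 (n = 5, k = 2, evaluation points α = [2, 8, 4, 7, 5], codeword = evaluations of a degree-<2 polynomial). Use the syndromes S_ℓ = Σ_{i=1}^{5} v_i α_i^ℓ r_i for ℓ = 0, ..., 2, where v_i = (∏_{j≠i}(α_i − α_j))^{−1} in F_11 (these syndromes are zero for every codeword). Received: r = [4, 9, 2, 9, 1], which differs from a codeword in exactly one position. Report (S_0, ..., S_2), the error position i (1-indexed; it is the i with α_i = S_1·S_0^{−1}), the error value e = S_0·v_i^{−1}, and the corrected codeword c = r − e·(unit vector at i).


S = (7, 5, 2), error at position 4, error magnitude e = 10, c = [4, 9, 2, 10, 1].

Step 1: column multipliers v_i = (∏_{j≠i}(α_i − α_j))^{−1} mod 11.
  i = 1 (α = 2): (2−8)(2−4)(2−7)(2−5) = (−6)·(−2)·(−5)·(−3) = 180 ≡ 4, so v_1 = 4^{−1} = 3 (mod 11).
  i = 2 (α = 8): (8−2)(8−4)(8−7)(8−5) = 6·4·1·3 = 72 ≡ 6, so v_2 = 6^{−1} = 2 (mod 11).
  i = 3 (α = 4): (4−2)(4−8)(4−7)(4−5) = 2·(−4)·(−3)·(−1) = −24 ≡ 9, so v_3 = 9^{−1} = 5 (mod 11).
  i = 4 (α = 7): (7−2)(7−8)(7−4)(7−5) = 5·(−1)·3·2 = −30 ≡ 3, so v_4 = 3^{−1} = 4 (mod 11).
  i = 5 (α = 5): (5−2)(5−8)(5−4)(5−7) = 3·(−3)·1·(−2) = 18 ≡ 7, so v_5 = 7^{−1} = 8 (mod 11).
  v = [3, 2, 5, 4, 8].
Step 2: syndromes of r = [4, 9, 2, 9, 1] (all sums mod 11).
  S_0 = Σ v_i r_i = 3·4 + 2·9 + 5·2 + 4·9 + 8·1 = 84 ≡ 7.
  S_1 = Σ v_i α_i r_i = 3·2·4 + 2·8·9 + 5·4·2 + 4·7·9 + 8·5·1 = 500 ≡ 5.
  α_i^2 mod 11 = [4, 9, 5, 5, 3].
  S_2 = Σ v_i α_i^2 r_i = 3·4·4 + 2·9·9 + 5·5·2 + 4·5·9 + 8·3·1 = 464 ≡ 2.
  S = (7, 5, 2) ≠ 0, so r is not a codeword (an error is present).
Step 3: locate the error. For a single error e at position i, S_ℓ = v_i·e·α_i^ℓ, so α_err = S_1/S_0.
  S_0^{−1} = 7^{−1} = 8 (mod 11), so α_err = 5·8 = 40 ≡ 7 = α_4. Error position i = 4.
  Consistency check: S_2/S_1 = 2·9 = 18 ≡ 7 = α_err ✓ (single-error assumption holds).
Step 4: error magnitude e = S_0/v_4 = S_0·∏_{j≠4}(α_4 − α_j) = 7·3 = 21 ≡ 10 (mod 11).
Step 5: correct position 4: c_4 = r_4 − e = 9 − 10 ≡ 10 (mod 11). Hence c = [4, 9, 2, 10, 1].
  Check: interpolating c through the α_i gives m(x) = 6 + 10·x (degree < 2) with m(α_i) = c_i for every i, so c is indeed a codeword.


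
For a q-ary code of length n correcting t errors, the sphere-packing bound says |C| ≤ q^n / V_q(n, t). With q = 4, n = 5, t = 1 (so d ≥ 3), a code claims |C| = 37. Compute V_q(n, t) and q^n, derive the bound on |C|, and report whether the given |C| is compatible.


V_q(n, t) = 16, q^n = 1024, Hamming bound = 64, |C| = 37 ≤ bound (satisfied).

Step 1: Compute V_q(n, t) = Σ_{j=0}^1 C(n, j) (q−1)^j.
  j = 0: C(5,0)·(3)^0 = 1·1 = 1.
  j = 1: C(5,1)·(3)^1 = 5·3 = 15.
  V_q(n, t) = 1 + 15 = 16.
Step 2: q^n = 4^5 = 1024.
Step 3: Hamming bound ⌊q^n / V_q(n,t)⌋ = ⌊1024/16⌋ = 64.
Step 4: Compare |C| = 37 to 64: satisfied.
The claimed |C| lies below the Hamming bound.


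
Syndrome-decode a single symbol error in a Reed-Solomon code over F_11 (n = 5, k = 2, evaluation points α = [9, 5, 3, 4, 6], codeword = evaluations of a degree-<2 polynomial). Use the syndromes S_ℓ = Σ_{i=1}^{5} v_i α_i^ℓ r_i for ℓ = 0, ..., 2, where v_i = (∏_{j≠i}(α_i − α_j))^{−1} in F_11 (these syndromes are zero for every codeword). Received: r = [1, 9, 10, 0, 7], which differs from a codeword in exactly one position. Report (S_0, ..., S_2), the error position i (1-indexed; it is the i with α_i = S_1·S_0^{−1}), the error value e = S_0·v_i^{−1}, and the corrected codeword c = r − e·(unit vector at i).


S = (10, 8, 2), error at position 3, error magnitude e = 8, c = [1, 9, 2, 0, 7].

Step 1: column multipliers v_i = (∏_{j≠i}(α_i − α_j))^{−1} mod 11.
  i = 1 (α = 9): (9−5)(9−3)(9−4)(9−6) = 4·6·5·3 = 360 ≡ 8, so v_1 = 8^{−1} = 7 (mod 11).
  i = 2 (α = 5): (5−9)(5−3)(5−4)(5−6) = (−4)·2·1·(−1) = 8 ≡ 8, so v_2 = 8^{−1} = 7 (mod 11).
  i = 3 (α = 3): (3−9)(3−5)(3−4)(3−6) = (−6)·(−2)·(−1)·(−3) = 36 ≡ 3, so v_3 = 3^{−1} = 4 (mod 11).
  i = 4 (α = 4): (4−9)(4−5)(4−3)(4−6) = (−5)·(−1)·1·(−2) = −10 ≡ 1, so v_4 = 1^{−1} = 1 (mod 11).
  i = 5 (α = 6): (6−9)(6−5)(6−3)(6−4) = (−3)·1·3·2 = −18 ≡ 4, so v_5 = 4^{−1} = 3 (mod 11).
  v = [7, 7, 4, 1, 3].
Step 2: syndromes of r = [1, 9, 10, 0, 7] (all sums mod 11).
  S_0 = Σ v_i r_i = 7·1 + 7·9 + 4·10 + 1·0 + 3·7 = 131 ≡ 10.
  S_1 = Σ v_i α_i r_i = 7·9·1 + 7·5·9 + 4·3·10 + 1·4·0 + 3·6·7 = 624 ≡ 8.
  α_i^2 mod 11 = [4, 3, 9, 5, 3].
  S_2 = Σ v_i α_i^2 r_i = 7·4·1 + 7·3·9 + 4·9·10 + 1·5·0 + 3·3·7 = 640 ≡ 2.
  S = (10, 8, 2) ≠ 0, so r is not a codeword (an error is present).
Step 3: locate the error. For a single error e at position i, S_ℓ = v_i·e·α_i^ℓ, so α_err = S_1/S_0.
  S_0^{−1} = 10^{−1} = 10 (mod 11), so α_err = 8·10 = 80 ≡ 3 = α_3. Error position i = 3.
  Consistency check: S_2/S_1 = 2·7 = 14 ≡ 3 = α_err ✓ (single-error assumption holds).
Step 4: error magnitude e = S_0/v_3 = S_0·∏_{j≠3}(α_3 − α_j) = 10·3 = 30 ≡ 8 (mod 11).
Step 5: correct position 3: c_3 = r_3 − e = 10 − 8 ≡ 2 (mod 11). Hence c = [1, 9, 2, 0, 7].
  Check: interpolating c through the α_i gives m(x) = 8 + 9·x (degree < 2) with m(α_i) = c_i for every i, so c is indeed a codeword.


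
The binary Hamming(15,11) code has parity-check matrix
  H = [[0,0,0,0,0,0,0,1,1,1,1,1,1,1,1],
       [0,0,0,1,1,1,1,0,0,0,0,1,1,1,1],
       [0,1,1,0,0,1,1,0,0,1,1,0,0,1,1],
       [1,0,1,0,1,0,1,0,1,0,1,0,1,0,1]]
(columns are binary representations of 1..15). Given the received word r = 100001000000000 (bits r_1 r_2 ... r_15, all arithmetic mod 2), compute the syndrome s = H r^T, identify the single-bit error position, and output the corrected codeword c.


s = (0, 1, 1, 1)^T, error position = 7, corrected codeword c = 100001100000000

Compute s = H r^T mod 2 one row at a time:
  s_1 = 0 + 0 + 0 + 0 + 0 + 0 + 0 + 0 = 0 ≡ 0 (mod 2).
  s_2 = 0 + 0 + 1 + 0 + 0 + 0 + 0 + 0 = 1 ≡ 1 (mod 2).
  s_3 = 0 + 0 + 1 + 0 + 0 + 0 + 0 + 0 = 1 ≡ 1 (mod 2).
  s_4 = 1 + 0 + 0 + 0 + 0 + 0 + 0 + 0 = 1 ≡ 1 (mod 2).
s = (0, 1, 1, 1)^T — this equals column 7 of H (binary 0111), so error is at position 7.
Correct: flip bit 7 of r = 100001000000000 to get c = 100001100000000.


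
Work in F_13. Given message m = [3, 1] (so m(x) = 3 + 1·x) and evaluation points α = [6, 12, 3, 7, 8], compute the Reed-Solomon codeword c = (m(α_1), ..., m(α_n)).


c = [9, 2, 6, 10, 11]

Message polynomial: m(x) = 3 + 1·x (mod 13).
For each evaluation point α_i, compute m(α_i) mod 13:
  α_1 = 6: Horner steps 1 → 9, so m(6) = 9.
  α_2 = 12: Horner steps 1 → 2, so m(12) = 2.
  α_3 = 3: Horner steps 1 → 6, so m(3) = 6.
  α_4 = 7: Horner steps 1 → 10, so m(7) = 10.
  α_5 = 8: Horner steps 1 → 11, so m(8) = 11.
Codeword c = [9, 2, 6, 10, 11] ∈ F_13^5.


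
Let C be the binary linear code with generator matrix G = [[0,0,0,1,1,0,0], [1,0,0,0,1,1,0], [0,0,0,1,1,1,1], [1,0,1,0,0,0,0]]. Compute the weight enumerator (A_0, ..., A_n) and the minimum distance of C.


Weight distribution: A_0 = 1, A_2 = 3, A_3 = 8, A_4 = 3, A_6 = 1. Minimum distance d = 2.

Enumerate all 2^4 = 16 messages m ∈ F_2^4.
For each, compute codeword c = mG in F_2^7, then tally its weight.
  m = 0000 → c = 0000000, weight = 0.
  m = 1000 → c = 0001100, weight = 2.
  m = 0100 → c = 1000110, weight = 3.
  m = 1100 → c = 1001010, weight = 3.
  m = 0010 → c = 0001111, weight = 4.
  m = 1010 → c = 0000011, weight = 2.
  m = 0110 → c = 1001001, weight = 3.
  m = 1110 → c = 1000101, weight = 3.
  m = 0001 → c = 1010000, weight = 2.
  m = 1001 → c = 1011100, weight = 4.
  m = 0101 → c = 0010110, weight = 3.
  m = 1101 → c = 0011010, weight = 3.
  m = 0011 → c = 1011111, weight = 6.
  m = 1011 → c = 1010011, weight = 4.
  m = 0111 → c = 0011001, weight = 3.
  m = 1111 → c = 0010101, weight = 3.
Tally weights:
  weight 0: 1 codewords.
  weight 2: 3 codewords.
  weight 3: 8 codewords.
  weight 4: 3 codewords.
  weight 6: 1 codewords.
Minimum distance d = smallest w > 0 with A_w > 0 = 2.
Sanity: Σ A_w = 16 = 2^4 = 16 ✓.


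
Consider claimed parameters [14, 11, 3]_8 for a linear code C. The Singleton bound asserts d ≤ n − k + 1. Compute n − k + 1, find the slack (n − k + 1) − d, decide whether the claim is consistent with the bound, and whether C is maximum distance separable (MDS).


Singleton RHS = n − k + 1 = 4, slack = 1, bound satisfied, not MDS.

Singleton bound: d ≤ n − k + 1.
Here n = 14, k = 11, so n − k + 1 = 4.
Given d = 3, check d ≤ 4: YES.
Slack = (n − k + 1) − d = 1.
The code is NOT MDS (slack = 1 > 0).
Description: the claimed parameters are [14, 11, 3]_8; such a code would be non-MDS.


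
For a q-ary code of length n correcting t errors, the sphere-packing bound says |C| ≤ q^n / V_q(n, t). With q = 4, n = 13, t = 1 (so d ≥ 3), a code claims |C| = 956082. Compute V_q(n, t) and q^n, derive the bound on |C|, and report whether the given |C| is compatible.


V_q(n, t) = 40, q^n = 67108864, Hamming bound = 1677721, |C| = 956082 ≤ bound (satisfied).

Step 1: Compute V_q(n, t) = Σ_{j=0}^1 C(n, j) (q−1)^j.
  j = 0: C(13,0)·(3)^0 = 1·1 = 1.
  j = 1: C(13,1)·(3)^1 = 13·3 = 39.
  V_q(n, t) = 1 + 39 = 40.
Step 2: q^n = 4^13 = 67108864.
Step 3: Hamming bound ⌊q^n / V_q(n,t)⌋ = ⌊67108864/40⌋ = 1677721.
Step 4: Compare |C| = 956082 to 1677721: satisfied.
The claimed |C| lies below the Hamming bound.


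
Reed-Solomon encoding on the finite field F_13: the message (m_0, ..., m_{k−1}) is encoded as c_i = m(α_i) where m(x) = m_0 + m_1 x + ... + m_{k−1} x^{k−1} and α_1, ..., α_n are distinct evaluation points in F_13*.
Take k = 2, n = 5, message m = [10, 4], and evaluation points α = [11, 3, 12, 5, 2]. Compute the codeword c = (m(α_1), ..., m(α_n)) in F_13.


c = [2, 9, 6, 4, 5]

Message polynomial: m(x) = 10 + 4·x (mod 13).
For each evaluation point α_i, compute m(α_i) mod 13:
  α_1 = 11: Horner steps 4 → 2, so m(11) = 2.
  α_2 = 3: Horner steps 4 → 9, so m(3) = 9.
  α_3 = 12: Horner steps 4 → 6, so m(12) = 6.
  α_4 = 5: Horner steps 4 → 4, so m(5) = 4.
  α_5 = 2: Horner steps 4 → 5, so m(2) = 5.
Codeword c = [2, 9, 6, 4, 5] ∈ F_13^5.


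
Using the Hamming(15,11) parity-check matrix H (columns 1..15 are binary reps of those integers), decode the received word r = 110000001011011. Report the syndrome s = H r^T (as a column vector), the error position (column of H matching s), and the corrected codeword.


s = (1, 1, 0, 0)^T, error position = 12, corrected codeword c = 110000001010011

Compute s = H r^T mod 2 one row at a time:
  s_1 = 0 + 1 + 0 + 1 + 1 + 0 + 1 + 1 = 5 ≡ 1 (mod 2).
  s_2 = 0 + 0 + 0 + 0 + 1 + 0 + 1 + 1 = 3 ≡ 1 (mod 2).
  s_3 = 1 + 0 + 0 + 0 + 0 + 1 + 1 + 1 = 4 ≡ 0 (mod 2).
  s_4 = 1 + 0 + 0 + 0 + 1 + 1 + 0 + 1 = 4 ≡ 0 (mod 2).
s = (1, 1, 0, 0)^T — this equals column 12 of H (binary 1100), so error is at position 12.
Correct: flip bit 12 of r = 110000001011011 to get c = 110000001010011.


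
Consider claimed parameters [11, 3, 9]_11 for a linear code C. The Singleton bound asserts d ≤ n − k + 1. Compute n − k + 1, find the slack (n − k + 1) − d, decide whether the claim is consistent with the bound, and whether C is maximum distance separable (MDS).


Singleton RHS = n − k + 1 = 9, slack = 0, bound satisfied, MDS.

Singleton bound: d ≤ n − k + 1.
Here n = 11, k = 3, so n − k + 1 = 9.
Given d = 9, check d ≤ 9: YES.
Slack = (n − k + 1) − d = 0.
The code is MDS (slack = 0).
Description: the claimed parameters are [11, 3, 9]_11; such a code would be MDS (meets Singleton bound).


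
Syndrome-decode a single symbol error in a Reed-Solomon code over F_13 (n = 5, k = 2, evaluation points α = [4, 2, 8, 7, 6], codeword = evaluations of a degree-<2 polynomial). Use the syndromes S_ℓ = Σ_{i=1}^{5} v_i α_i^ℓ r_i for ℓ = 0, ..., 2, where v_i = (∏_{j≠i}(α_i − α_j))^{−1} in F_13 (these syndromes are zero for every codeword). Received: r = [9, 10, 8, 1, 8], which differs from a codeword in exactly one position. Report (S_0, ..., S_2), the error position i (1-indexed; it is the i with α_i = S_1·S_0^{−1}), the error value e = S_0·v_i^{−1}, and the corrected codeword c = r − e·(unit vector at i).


S = (3, 11, 10), error at position 3, error magnitude e = 1, c = [9, 10, 7, 1, 8].

Step 1: column multipliers v_i = (∏_{j≠i}(α_i − α_j))^{−1} mod 13.
  i = 1 (α = 4): (4−2)(4−8)(4−7)(4−6) = 2·(−4)·(−3)·(−2) = −48 ≡ 4, so v_1 = 4^{−1} = 10 (mod 13).
  i = 2 (α = 2): (2−4)(2−8)(2−7)(2−6) = (−2)·(−6)·(−5)·(−4) = 240 ≡ 6, so v_2 = 6^{−1} = 11 (mod 13).
  i = 3 (α = 8): (8−4)(8−2)(8−7)(8−6) = 4·6·1·2 = 48 ≡ 9, so v_3 = 9^{−1} = 3 (mod 13).
  i = 4 (α = 7): (7−4)(7−2)(7−8)(7−6) = 3·5·(−1)·1 = −15 ≡ 11, so v_4 = 11^{−1} = 6 (mod 13).
  i = 5 (α = 6): (6−4)(6−2)(6−8)(6−7) = 2·4·(−2)·(−1) = 16 ≡ 3, so v_5 = 3^{−1} = 9 (mod 13).
  v = [10, 11, 3, 6, 9].
Step 2: syndromes of r = [9, 10, 8, 1, 8] (all sums mod 13).
  S_0 = Σ v_i r_i = 10·9 + 11·10 + 3·8 + 6·1 + 9·8 = 302 ≡ 3.
  S_1 = Σ v_i α_i r_i = 10·4·9 + 11·2·10 + 3·8·8 + 6·7·1 + 9·6·8 = 1246 ≡ 11.
  α_i^2 mod 13 = [3, 4, 12, 10, 10].
  S_2 = Σ v_i α_i^2 r_i = 10·3·9 + 11·4·10 + 3·12·8 + 6·10·1 + 9·10·8 = 1778 ≡ 10.
  S = (3, 11, 10) ≠ 0, so r is not a codeword (an error is present).
Step 3: locate the error. For a single error e at position i, S_ℓ = v_i·e·α_i^ℓ, so α_err = S_1/S_0.
  S_0^{−1} = 3^{−1} = 9 (mod 13), so α_err = 11·9 = 99 ≡ 8 = α_3. Error position i = 3.
  Consistency check: S_2/S_1 = 10·6 = 60 ≡ 8 = α_err ✓ (single-error assumption holds).
Step 4: error magnitude e = S_0/v_3 = S_0·∏_{j≠3}(α_3 − α_j) = 3·9 = 27 ≡ 1 (mod 13).
Step 5: correct position 3: c_3 = r_3 − e = 8 − 1 ≡ 7 (mod 13). Hence c = [9, 10, 7, 1, 8].
  Check: interpolating c through the α_i gives m(x) = 11 + 6·x (degree < 2) with m(α_i) = c_i for every i, so c is indeed a codeword.


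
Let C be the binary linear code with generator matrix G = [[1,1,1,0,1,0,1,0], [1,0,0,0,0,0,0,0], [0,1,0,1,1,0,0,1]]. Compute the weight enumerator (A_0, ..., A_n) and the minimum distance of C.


Weight distribution: A_0 = 1, A_1 = 1, A_4 = 3, A_5 = 3. Minimum distance d = 1.

Enumerate all 2^3 = 8 messages m ∈ F_2^3.
For each, compute codeword c = mG in F_2^8, then tally its weight.
  m = 000 → c = 00000000, weight = 0.
  m = 100 → c = 11101010, weight = 5.
  m = 010 → c = 10000000, weight = 1.
  m = 110 → c = 01101010, weight = 4.
  m = 001 → c = 01011001, weight = 4.
  m = 101 → c = 10110011, weight = 5.
  m = 011 → c = 11011001, weight = 5.
  m = 111 → c = 00110011, weight = 4.
Tally weights:
  weight 0: 1 codewords.
  weight 1: 1 codewords.
  weight 4: 3 codewords.
  weight 5: 3 codewords.
Minimum distance d = smallest w > 0 with A_w > 0 = 1.
Sanity: Σ A_w = 8 = 2^3 = 8 ✓.


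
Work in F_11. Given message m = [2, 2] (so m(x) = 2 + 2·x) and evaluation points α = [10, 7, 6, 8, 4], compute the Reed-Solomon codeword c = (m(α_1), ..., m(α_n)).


c = [0, 5, 3, 7, 10]

Message polynomial: m(x) = 2 + 2·x (mod 11).
For each evaluation point α_i, compute m(α_i) mod 11:
  α_1 = 10: Horner steps 2 → 0, so m(10) = 0.
  α_2 = 7: Horner steps 2 → 5, so m(7) = 5.
  α_3 = 6: Horner steps 2 → 3, so m(6) = 3.
  α_4 = 8: Horner steps 2 → 7, so m(8) = 7.
  α_5 = 4: Horner steps 2 → 10, so m(4) = 10.
Codeword c = [0, 5, 3, 7, 10] ∈ F_11^5.


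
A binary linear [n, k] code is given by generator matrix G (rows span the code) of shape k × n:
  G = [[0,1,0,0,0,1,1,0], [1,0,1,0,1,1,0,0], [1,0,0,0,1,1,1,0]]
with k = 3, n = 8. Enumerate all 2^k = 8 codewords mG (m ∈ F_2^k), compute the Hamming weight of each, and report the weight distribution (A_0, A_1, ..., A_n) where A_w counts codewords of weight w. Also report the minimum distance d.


Weight distribution: A_0 = 1, A_2 = 1, A_3 = 3, A_4 = 2, A_5 = 1. Minimum distance d = 2.

Enumerate all 2^3 = 8 messages m ∈ F_2^3.
For each, compute codeword c = mG in F_2^8, then tally its weight.
  m = 000 → c = 00000000, weight = 0.
  m = 100 → c = 01000110, weight = 3.
  m = 010 → c = 10101100, weight = 4.
  m = 110 → c = 11101010, weight = 5.
  m = 001 → c = 10001110, weight = 4.
  m = 101 → c = 11001000, weight = 3.
  m = 011 → c = 00100010, weight = 2.
  m = 111 → c = 01100100, weight = 3.
Tally weights:
  weight 0: 1 codewords.
  weight 2: 1 codewords.
  weight 3: 3 codewords.
  weight 4: 2 codewords.
  weight 5: 1 codewords.
Minimum distance d = smallest w > 0 with A_w > 0 = 2.
Sanity: Σ A_w = 8 = 2^3 = 8 ✓.


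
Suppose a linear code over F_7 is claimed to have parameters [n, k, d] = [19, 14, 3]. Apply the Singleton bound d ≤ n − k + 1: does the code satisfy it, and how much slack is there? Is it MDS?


Singleton RHS = n − k + 1 = 6, slack = 3, bound satisfied, not MDS.

Singleton bound: d ≤ n − k + 1.
Here n = 19, k = 14, so n − k + 1 = 6.
Given d = 3, check d ≤ 6: YES.
Slack = (n − k + 1) − d = 3.
The code is NOT MDS (slack = 3 > 0).
Description: the claimed parameters are [19, 14, 3]_7; such a code would be non-MDS.


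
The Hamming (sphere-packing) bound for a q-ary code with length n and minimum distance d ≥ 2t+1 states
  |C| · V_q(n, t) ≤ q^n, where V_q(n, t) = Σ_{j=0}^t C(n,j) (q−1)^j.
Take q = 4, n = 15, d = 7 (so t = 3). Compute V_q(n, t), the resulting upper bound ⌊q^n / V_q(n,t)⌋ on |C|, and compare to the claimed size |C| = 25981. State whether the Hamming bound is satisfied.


V_q(n, t) = 13276, q^n = 1073741824, Hamming bound = 80878, |C| = 25981 ≤ bound (satisfied).

Step 1: Compute V_q(n, t) = Σ_{j=0}^3 C(n, j) (q−1)^j.
  j = 0: C(15,0)·(3)^0 = 1·1 = 1.
  j = 1: C(15,1)·(3)^1 = 15·3 = 45.
  j = 2: C(15,2)·(3)^2 = 105·9 = 945.
  j = 3: C(15,3)·(3)^3 = 455·27 = 12285.
  V_q(n, t) = 1 + 45 + 945 + 12285 = 13276.
Step 2: q^n = 4^15 = 1073741824.
Step 3: Hamming bound ⌊q^n / V_q(n,t)⌋ = ⌊1073741824/13276⌋ = 80878.
Step 4: Compare |C| = 25981 to 80878: satisfied.
The claimed |C| lies below the Hamming bound.


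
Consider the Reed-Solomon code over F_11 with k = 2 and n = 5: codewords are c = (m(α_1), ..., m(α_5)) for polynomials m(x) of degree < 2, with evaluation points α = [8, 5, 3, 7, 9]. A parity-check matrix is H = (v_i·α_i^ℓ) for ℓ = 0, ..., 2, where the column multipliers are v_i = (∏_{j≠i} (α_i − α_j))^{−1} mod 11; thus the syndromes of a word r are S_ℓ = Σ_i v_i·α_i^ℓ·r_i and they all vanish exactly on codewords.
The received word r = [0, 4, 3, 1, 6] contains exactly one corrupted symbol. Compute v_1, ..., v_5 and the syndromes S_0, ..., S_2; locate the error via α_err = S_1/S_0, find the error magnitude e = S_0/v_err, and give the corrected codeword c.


S = (8, 1, 7), error at position 4, error magnitude e = 7, c = [0, 4, 3, 5, 6].

Step 1: column multipliers v_i = (∏_{j≠i}(α_i − α_j))^{−1} mod 11.
  i = 1 (α = 8): (8−5)(8−3)(8−7)(8−9) = 3·5·1·(−1) = −15 ≡ 7, so v_1 = 7^{−1} = 8 (mod 11).
  i = 2 (α = 5): (5−8)(5−3)(5−7)(5−9) = (−3)·2·(−2)·(−4) = −48 ≡ 7, so v_2 = 7^{−1} = 8 (mod 11).
  i = 3 (α = 3): (3−8)(3−5)(3−7)(3−9) = (−5)·(−2)·(−4)·(−6) = 240 ≡ 9, so v_3 = 9^{−1} = 5 (mod 11).
  i = 4 (α = 7): (7−8)(7−5)(7−3)(7−9) = (−1)·2·4·(−2) = 16 ≡ 5, so v_4 = 5^{−1} = 9 (mod 11).
  i = 5 (α = 9): (9−8)(9−5)(9−3)(9−7) = 1·4·6·2 = 48 ≡ 4, so v_5 = 4^{−1} = 3 (mod 11).
  v = [8, 8, 5, 9, 3].
Step 2: syndromes of r = [0, 4, 3, 1, 6] (all sums mod 11).
  S_0 = Σ v_i r_i = 8·0 + 8·4 + 5·3 + 9·1 + 3·6 = 74 ≡ 8.
  S_1 = Σ v_i α_i r_i = 8·8·0 + 8·5·4 + 5·3·3 + 9·7·1 + 3·9·6 = 430 ≡ 1.
  α_i^2 mod 11 = [9, 3, 9, 5, 4].
  S_2 = Σ v_i α_i^2 r_i = 8·9·0 + 8·3·4 + 5·9·3 + 9·5·1 + 3·4·6 = 348 ≡ 7.
  S = (8, 1, 7) ≠ 0, so r is not a codeword (an error is present).
Step 3: locate the error. For a single error e at position i, S_ℓ = v_i·e·α_i^ℓ, so α_err = S_1/S_0.
  S_0^{−1} = 8^{−1} = 7 (mod 11), so α_err = 1·7 = 7 ≡ 7 = α_4. Error position i = 4.
  Consistency check: S_2/S_1 = 7·1 = 7 ≡ 7 = α_err ✓ (single-error assumption holds).
Step 4: error magnitude e = S_0/v_4 = S_0·∏_{j≠4}(α_4 − α_j) = 8·5 = 40 ≡ 7 (mod 11).
Step 5: correct position 4: c_4 = r_4 − e = 1 − 7 ≡ 5 (mod 11). Hence c = [0, 4, 3, 5, 6].
  Check: interpolating c through the α_i gives m(x) = 7 + 6·x (degree < 2) with m(α_i) = c_i for every i, so c is indeed a codeword.


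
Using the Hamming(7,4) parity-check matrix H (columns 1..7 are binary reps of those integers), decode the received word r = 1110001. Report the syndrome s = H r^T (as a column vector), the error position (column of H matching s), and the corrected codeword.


s = (1, 1, 1)^T, error position = 7, corrected codeword c = 1110000

Compute s = H r^T mod 2 one row at a time:
  s_1 = 0 + 0 + 0 + 1 = 1 ≡ 1 (mod 2).
  s_2 = 1 + 1 + 0 + 1 = 3 ≡ 1 (mod 2).
  s_3 = 1 + 1 + 0 + 1 = 3 ≡ 1 (mod 2).
s = (1, 1, 1)^T — this equals column 7 of H (binary 111), so error is at position 7.
Correct: flip bit 7 of r = 1110001 to get c = 1110000.


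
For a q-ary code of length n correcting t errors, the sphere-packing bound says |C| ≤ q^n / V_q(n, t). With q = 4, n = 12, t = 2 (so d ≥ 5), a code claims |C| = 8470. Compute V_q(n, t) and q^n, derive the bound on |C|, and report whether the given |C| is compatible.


V_q(n, t) = 631, q^n = 16777216, Hamming bound = 26588, |C| = 8470 ≤ bound (satisfied).

Step 1: Compute V_q(n, t) = Σ_{j=0}^2 C(n, j) (q−1)^j.
  j = 0: C(12,0)·(3)^0 = 1·1 = 1.
  j = 1: C(12,1)·(3)^1 = 12·3 = 36.
  j = 2: C(12,2)·(3)^2 = 66·9 = 594.
  V_q(n, t) = 1 + 36 + 594 = 631.
Step 2: q^n = 4^12 = 16777216.
Step 3: Hamming bound ⌊q^n / V_q(n,t)⌋ = ⌊16777216/631⌋ = 26588.
Step 4: Compare |C| = 8470 to 26588: satisfied.
The claimed |C| lies below the Hamming bound.


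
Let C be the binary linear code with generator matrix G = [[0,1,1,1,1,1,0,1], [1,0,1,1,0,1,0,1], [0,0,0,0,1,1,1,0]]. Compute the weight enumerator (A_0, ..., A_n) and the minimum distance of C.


Weight distribution: A_0 = 1, A_3 = 2, A_4 = 1, A_5 = 2, A_6 = 2. Minimum distance d = 3.

Enumerate all 2^3 = 8 messages m ∈ F_2^3.
For each, compute codeword c = mG in F_2^8, then tally its weight.
  m = 000 → c = 00000000, weight = 0.
  m = 100 → c = 01111101, weight = 6.
  m = 010 → c = 10110101, weight = 5.
  m = 110 → c = 11001000, weight = 3.
  m = 001 → c = 00001110, weight = 3.
  m = 101 → c = 01110011, weight = 5.
  m = 011 → c = 10111011, weight = 6.
  m = 111 → c = 11000110, weight = 4.
Tally weights:
  weight 0: 1 codewords.
  weight 3: 2 codewords.
  weight 4: 1 codewords.
  weight 5: 2 codewords.
  weight 6: 2 codewords.
Minimum distance d = smallest w > 0 with A_w > 0 = 3.
Sanity: Σ A_w = 8 = 2^3 = 8 ✓.


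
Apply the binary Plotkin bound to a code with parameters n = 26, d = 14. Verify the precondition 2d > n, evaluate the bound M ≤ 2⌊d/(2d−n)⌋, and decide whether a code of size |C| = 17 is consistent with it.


Plotkin bound M ≤ 14; given |C| = 17 > bound (violated).

Check applicability: 2d = 28, n = 26.
2d − n = 2 > 0, so Plotkin applies.
Compute d/(2d−n) = 14/2 ≈ 7.0000.
⌊d/(2d−n)⌋ = 7.
Plotkin bound: M ≤ 2·7 = 14.
Given |C| = 17, check: VIOLATED.
This |C| is above the Plotkin bound, so no binary code with n = 26, d = 14 and 17 codewords exists.


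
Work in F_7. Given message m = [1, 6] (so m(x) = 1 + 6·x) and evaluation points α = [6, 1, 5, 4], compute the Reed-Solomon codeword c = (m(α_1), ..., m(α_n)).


c = [2, 0, 3, 4]

Message polynomial: m(x) = 1 + 6·x (mod 7).
For each evaluation point α_i, compute m(α_i) mod 7:
  α_1 = 6: Horner steps 6 → 2, so m(6) = 2.
  α_2 = 1: Horner steps 6 → 0, so m(1) = 0.
  α_3 = 5: Horner steps 6 → 3, so m(5) = 3.
  α_4 = 4: Horner steps 6 → 4, so m(4) = 4.
Codeword c = [2, 0, 3, 4] ∈ F_7^4.


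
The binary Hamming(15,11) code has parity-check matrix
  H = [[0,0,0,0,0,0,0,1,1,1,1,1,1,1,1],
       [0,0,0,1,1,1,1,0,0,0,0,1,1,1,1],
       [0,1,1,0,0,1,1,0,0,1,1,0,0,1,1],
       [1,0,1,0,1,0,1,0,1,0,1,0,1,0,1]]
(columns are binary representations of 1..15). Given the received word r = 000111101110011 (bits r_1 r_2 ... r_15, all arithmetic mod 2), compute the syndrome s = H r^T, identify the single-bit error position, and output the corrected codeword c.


s = (1, 0, 0, 1)^T, error position = 9, corrected codeword c = 000111100110011

Compute s = H r^T mod 2 one row at a time:
  s_1 = 0 + 1 + 1 + 1 + 0 + 0 + 1 + 1 = 5 ≡ 1 (mod 2).
  s_2 = 1 + 1 + 1 + 1 + 0 + 0 + 1 + 1 = 6 ≡ 0 (mod 2).
  s_3 = 0 + 0 + 1 + 1 + 1 + 1 + 1 + 1 = 6 ≡ 0 (mod 2).
  s_4 = 0 + 0 + 1 + 1 + 1 + 1 + 0 + 1 = 5 ≡ 1 (mod 2).
s = (1, 0, 0, 1)^T — this equals column 9 of H (binary 1001), so error is at position 9.
Correct: flip bit 9 of r = 000111101110011 to get c = 000111100110011.


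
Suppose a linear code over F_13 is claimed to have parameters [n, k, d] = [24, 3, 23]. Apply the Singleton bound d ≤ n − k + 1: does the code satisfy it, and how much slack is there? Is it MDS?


Singleton RHS = n − k + 1 = 22, slack = -1, bound violated (no such code; not MDS).

Singleton bound: d ≤ n − k + 1.
Here n = 24, k = 3, so n − k + 1 = 22.
Given d = 23, check d ≤ 22: NO.
Slack = (n − k + 1) − d = -1.
The slack is negative: d = 23 exceeds n − k + 1 = 22 by 1, so the Singleton bound is violated and no linear [24, 3, 23]_13 code can exist. In particular it is not MDS (MDS requires d = n − k + 1 exactly).
Description: the claimed parameters are [24, 3, 23]_13; such a code would be impossible (violates the Singleton bound).


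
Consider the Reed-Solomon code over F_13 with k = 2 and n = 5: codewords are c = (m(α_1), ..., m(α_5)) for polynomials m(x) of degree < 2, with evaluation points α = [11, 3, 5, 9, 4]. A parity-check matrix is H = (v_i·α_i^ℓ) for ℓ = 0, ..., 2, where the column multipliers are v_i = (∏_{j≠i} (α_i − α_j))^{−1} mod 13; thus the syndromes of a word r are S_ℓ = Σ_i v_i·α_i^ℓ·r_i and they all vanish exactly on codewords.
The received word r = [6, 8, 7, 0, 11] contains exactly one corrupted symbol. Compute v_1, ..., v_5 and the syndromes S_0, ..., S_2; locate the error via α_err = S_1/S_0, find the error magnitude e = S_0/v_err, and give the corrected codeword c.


S = (5, 12, 8), error at position 3, error magnitude e = 6, c = [6, 8, 1, 0, 11].

Step 1: column multipliers v_i = (∏_{j≠i}(α_i − α_j))^{−1} mod 13.
  i = 1 (α = 11): (11−3)(11−5)(11−9)(11−4) = 8·6·2·7 = 672 ≡ 9, so v_1 = 9^{−1} = 3 (mod 13).
  i = 2 (α = 3): (3−11)(3−5)(3−9)(3−4) = (−8)·(−2)·(−6)·(−1) = 96 ≡ 5, so v_2 = 5^{−1} = 8 (mod 13).
  i = 3 (α = 5): (5−11)(5−3)(5−9)(5−4) = (−6)·2·(−4)·1 = 48 ≡ 9, so v_3 = 9^{−1} = 3 (mod 13).
  i = 4 (α = 9): (9−11)(9−3)(9−5)(9−4) = (−2)·6·4·5 = −240 ≡ 7, so v_4 = 7^{−1} = 2 (mod 13).
  i = 5 (α = 4): (4−11)(4−3)(4−5)(4−9) = (−7)·1·(−1)·(−5) = −35 ≡ 4, so v_5 = 4^{−1} = 10 (mod 13).
  v = [3, 8, 3, 2, 10].
Step 2: syndromes of r = [6, 8, 7, 0, 11] (all sums mod 13).
  S_0 = Σ v_i r_i = 3·6 + 8·8 + 3·7 + 2·0 + 10·11 = 213 ≡ 5.
  S_1 = Σ v_i α_i r_i = 3·11·6 + 8·3·8 + 3·5·7 + 2·9·0 + 10·4·11 = 935 ≡ 12.
  α_i^2 mod 13 = [4, 9, 12, 3, 3].
  S_2 = Σ v_i α_i^2 r_i = 3·4·6 + 8·9·8 + 3·12·7 + 2·3·0 + 10·3·11 = 1230 ≡ 8.
  S = (5, 12, 8) ≠ 0, so r is not a codeword (an error is present).
Step 3: locate the error. For a single error e at position i, S_ℓ = v_i·e·α_i^ℓ, so α_err = S_1/S_0.
  S_0^{−1} = 5^{−1} = 8 (mod 13), so α_err = 12·8 = 96 ≡ 5 = α_3. Error position i = 3.
  Consistency check: S_2/S_1 = 8·12 = 96 ≡ 5 = α_err ✓ (single-error assumption holds).
Step 4: error magnitude e = S_0/v_3 = S_0·∏_{j≠3}(α_3 − α_j) = 5·9 = 45 ≡ 6 (mod 13).
Step 5: correct position 3: c_3 = r_3 − e = 7 − 6 ≡ 1 (mod 13). Hence c = [6, 8, 1, 0, 11].
  Check: interpolating c through the α_i gives m(x) = 12 + 3·x (degree < 2) with m(α_i) = c_i for every i, so c is indeed a codeword.


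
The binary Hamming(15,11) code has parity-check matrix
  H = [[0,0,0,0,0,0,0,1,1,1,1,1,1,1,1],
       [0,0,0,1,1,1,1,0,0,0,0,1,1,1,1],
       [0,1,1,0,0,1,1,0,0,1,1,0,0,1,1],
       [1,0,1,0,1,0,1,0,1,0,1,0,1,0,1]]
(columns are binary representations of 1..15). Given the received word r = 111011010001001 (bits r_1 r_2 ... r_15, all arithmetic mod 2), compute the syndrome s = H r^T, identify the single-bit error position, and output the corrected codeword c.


s = (1, 0, 0, 0)^T, error position = 8, corrected codeword c = 111011000001001

Compute s = H r^T mod 2 one row at a time:
  s_1 = 1 + 0 + 0 + 0 + 1 + 0 + 0 + 1 = 3 ≡ 1 (mod 2).
  s_2 = 0 + 1 + 1 + 0 + 1 + 0 + 0 + 1 = 4 ≡ 0 (mod 2).
  s_3 = 1 + 1 + 1 + 0 + 0 + 0 + 0 + 1 = 4 ≡ 0 (mod 2).
  s_4 = 1 + 1 + 1 + 0 + 0 + 0 + 0 + 1 = 4 ≡ 0 (mod 2).
s = (1, 0, 0, 0)^T — this equals column 8 of H (binary 1000), so error is at position 8.
Correct: flip bit 8 of r = 111011010001001 to get c = 111011000001001.


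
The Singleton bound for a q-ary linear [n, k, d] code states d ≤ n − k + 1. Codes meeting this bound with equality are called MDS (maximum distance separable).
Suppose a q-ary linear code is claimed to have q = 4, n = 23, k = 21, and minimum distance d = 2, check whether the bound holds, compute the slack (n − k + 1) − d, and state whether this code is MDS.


Singleton RHS = n − k + 1 = 3, slack = 1, bound satisfied, not MDS.

Singleton bound: d ≤ n − k + 1.
Here n = 23, k = 21, so n − k + 1 = 3.
Given d = 2, check d ≤ 3: YES.
Slack = (n − k + 1) − d = 1.
The code is NOT MDS (slack = 1 > 0).
Description: the claimed parameters are [23, 21, 2]_4; such a code would be non-MDS.


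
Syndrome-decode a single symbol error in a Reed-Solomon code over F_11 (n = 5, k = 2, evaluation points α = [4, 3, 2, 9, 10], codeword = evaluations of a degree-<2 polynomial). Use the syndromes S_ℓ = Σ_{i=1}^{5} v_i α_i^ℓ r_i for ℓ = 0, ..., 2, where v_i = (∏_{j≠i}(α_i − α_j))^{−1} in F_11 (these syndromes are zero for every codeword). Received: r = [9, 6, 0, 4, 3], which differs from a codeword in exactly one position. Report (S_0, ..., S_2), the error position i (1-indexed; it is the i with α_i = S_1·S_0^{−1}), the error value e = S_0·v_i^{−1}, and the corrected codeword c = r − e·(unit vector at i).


S = (9, 5, 4), error at position 2, error magnitude e = 7, c = [9, 10, 0, 4, 3].

Step 1: column multipliers v_i = (∏_{j≠i}(α_i − α_j))^{−1} mod 11.
  i = 1 (α = 4): (4−3)(4−2)(4−9)(4−10) = 1·2·(−5)·(−6) = 60 ≡ 5, so v_1 = 5^{−1} = 9 (mod 11).
  i = 2 (α = 3): (3−4)(3−2)(3−9)(3−10) = (−1)·1·(−6)·(−7) = −42 ≡ 2, so v_2 = 2^{−1} = 6 (mod 11).
  i = 3 (α = 2): (2−4)(2−3)(2−9)(2−10) = (−2)·(−1)·(−7)·(−8) = 112 ≡ 2, so v_3 = 2^{−1} = 6 (mod 11).
  i = 4 (α = 9): (9−4)(9−3)(9−2)(9−10) = 5·6·7·(−1) = −210 ≡ 10, so v_4 = 10^{−1} = 10 (mod 11).
  i = 5 (α = 10): (10−4)(10−3)(10−2)(10−9) = 6·7·8·1 = 336 ≡ 6, so v_5 = 6^{−1} = 2 (mod 11).
  v = [9, 6, 6, 10, 2].
Step 2: syndromes of r = [9, 6, 0, 4, 3] (all sums mod 11).
  S_0 = Σ v_i r_i = 9·9 + 6·6 + 6·0 + 10·4 + 2·3 = 163 ≡ 9.
  S_1 = Σ v_i α_i r_i = 9·4·9 + 6·3·6 + 6·2·0 + 10·9·4 + 2·10·3 = 852 ≡ 5.
  α_i^2 mod 11 = [5, 9, 4, 4, 1].
  S_2 = Σ v_i α_i^2 r_i = 9·5·9 + 6·9·6 + 6·4·0 + 10·4·4 + 2·1·3 = 895 ≡ 4.
  S = (9, 5, 4) ≠ 0, so r is not a codeword (an error is present).
Step 3: locate the error. For a single error e at position i, S_ℓ = v_i·e·α_i^ℓ, so α_err = S_1/S_0.
  S_0^{−1} = 9^{−1} = 5 (mod 11), so α_err = 5·5 = 25 ≡ 3 = α_2. Error position i = 2.
  Consistency check: S_2/S_1 = 4·9 = 36 ≡ 3 = α_err ✓ (single-error assumption holds).
Step 4: error magnitude e = S_0/v_2 = S_0·∏_{j≠2}(α_2 − α_j) = 9·2 = 18 ≡ 7 (mod 11).
Step 5: correct position 2: c_2 = r_2 − e = 6 − 7 ≡ 10 (mod 11). Hence c = [9, 10, 0, 4, 3].
  Check: interpolating c through the α_i gives m(x) = 2 + 10·x (degree < 2) with m(α_i) = c_i for every i, so c is indeed a codeword.


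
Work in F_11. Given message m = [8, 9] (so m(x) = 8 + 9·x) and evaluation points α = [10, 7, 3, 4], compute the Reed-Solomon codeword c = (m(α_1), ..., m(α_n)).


c = [10, 5, 2, 0]

Message polynomial: m(x) = 8 + 9·x (mod 11).
For each evaluation point α_i, compute m(α_i) mod 11:
  α_1 = 10: Horner steps 9 → 10, so m(10) = 10.
  α_2 = 7: Horner steps 9 → 5, so m(7) = 5.
  α_3 = 3: Horner steps 9 → 2, so m(3) = 2.
  α_4 = 4: Horner steps 9 → 0, so m(4) = 0.
Codeword c = [10, 5, 2, 0] ∈ F_11^4.


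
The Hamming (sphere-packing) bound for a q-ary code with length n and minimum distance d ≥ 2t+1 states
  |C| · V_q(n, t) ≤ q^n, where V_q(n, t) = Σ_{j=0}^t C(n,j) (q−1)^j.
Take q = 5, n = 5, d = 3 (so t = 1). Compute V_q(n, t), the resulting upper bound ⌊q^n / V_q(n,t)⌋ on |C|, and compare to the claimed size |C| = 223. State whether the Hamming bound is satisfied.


V_q(n, t) = 21, q^n = 3125, Hamming bound = 148, |C| = 223 > bound (violated).

Step 1: Compute V_q(n, t) = Σ_{j=0}^1 C(n, j) (q−1)^j.
  j = 0: C(5,0)·(4)^0 = 1·1 = 1.
  j = 1: C(5,1)·(4)^1 = 5·4 = 20.
  V_q(n, t) = 1 + 20 = 21.
Step 2: q^n = 5^5 = 3125.
Step 3: Hamming bound ⌊q^n / V_q(n,t)⌋ = ⌊3125/21⌋ = 148.
Step 4: Compare |C| = 223 to 148: violated.
The claimed |C| lies above the Hamming bound, so no 5-ary code of length 5 with d ≥ 3 can have 223 codewords.


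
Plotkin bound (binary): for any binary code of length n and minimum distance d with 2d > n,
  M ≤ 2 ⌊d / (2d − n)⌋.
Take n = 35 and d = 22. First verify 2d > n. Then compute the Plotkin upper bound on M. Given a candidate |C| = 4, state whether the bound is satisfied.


Plotkin bound M ≤ 4; given |C| = 4 ≤ bound (satisfied).

Check applicability: 2d = 44, n = 35.
2d − n = 9 > 0, so Plotkin applies.
Compute d/(2d−n) = 22/9 ≈ 2.4444.
⌊d/(2d−n)⌋ = 2.
Plotkin bound: M ≤ 2·2 = 4.
Given |C| = 4, check: satisfied.
This |C| is at the Plotkin bound.
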